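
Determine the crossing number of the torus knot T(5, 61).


For a torus knot T(p, q) with gcd(p,q)=1,
the crossing number is min(p*(q-1), q*(p-1)).
p*(q-1) = 5*60 = 300
q*(p-1) = 61*4 = 244
min(300, 244) = 244

244


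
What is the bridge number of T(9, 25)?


The bridge number of T(p,q) is min(p,q).
min(9, 25) = 9

9


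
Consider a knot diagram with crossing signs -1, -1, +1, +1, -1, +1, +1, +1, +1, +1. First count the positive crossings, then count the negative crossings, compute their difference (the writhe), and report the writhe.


Step 1: Count positive crossings (+1).
Positive crossings: 7
Step 2: Count negative crossings (-1).
Negative crossings: 3
Step 3: Writhe = (positive) - (negative)
w = 7 - 3 = 4
Step 4: |w| = 4, and w is positive

4


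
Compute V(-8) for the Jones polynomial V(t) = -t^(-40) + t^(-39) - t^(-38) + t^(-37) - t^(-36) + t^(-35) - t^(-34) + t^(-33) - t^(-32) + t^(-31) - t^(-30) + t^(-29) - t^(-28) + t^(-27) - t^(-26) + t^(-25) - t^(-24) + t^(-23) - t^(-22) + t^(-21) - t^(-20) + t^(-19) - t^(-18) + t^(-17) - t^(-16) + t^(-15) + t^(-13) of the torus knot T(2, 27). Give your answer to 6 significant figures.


Substituting t = -8 into V(t) = -t^(-40) + t^(-39) - t^(-38) + t^(-37) - t^(-36) + t^(-35) - t^(-34) + t^(-33) - t^(-32) + t^(-31) - t^(-30) + t^(-29) - t^(-28) + t^(-27) - t^(-26) + t^(-25) - t^(-24) + t^(-23) - t^(-22) + t^(-21) - t^(-20) + t^(-19) - t^(-18) + t^(-17) - t^(-16) + t^(-15) + t^(-13):
  (-)t^(-40) = -7.52316e-37
  (+)t^(-39) = -6.01853e-36
  (-)t^(-38) = -4.81482e-35
  (+)t^(-37) = -3.85186e-34
  (-)t^(-36) = -3.08149e-33
  (+)t^(-35) = -2.46519e-32
  (-)t^(-34) = -1.97215e-31
  (+)t^(-33) = -1.57772e-30
  (-)t^(-32) = -1.26218e-29
  (+)t^(-31) = -1.00974e-28
  (-)t^(-30) = -8.07794e-28
  (+)t^(-29) = -6.46235e-27
  (-)t^(-28) = -5.16988e-26
  (+)t^(-27) = -4.1359e-25
  (-)t^(-26) = -3.30872e-24
  (+)t^(-25) = -2.64698e-23
  (-)t^(-24) = -2.11758e-22
  (+)t^(-23) = -1.69407e-21
  (-)t^(-22) = -1.35525e-20
  (+)t^(-21) = -1.0842e-19
  (-)t^(-20) = -8.67362e-19
  (+)t^(-19) = -6.93889e-18
  (-)t^(-18) = -5.55112e-17
  (+)t^(-17) = -4.44089e-16
  (-)t^(-16) = -3.55271e-15
  (+)t^(-15) = -2.84217e-14
  (+)t^(-13) = -1.81899e-12
Sum = (-7.52316e-37) + (-6.01853e-36) + (-4.81482e-35) + (-3.85186e-34) + (-3.08149e-33) + (-2.46519e-32) + (-1.97215e-31) + (-1.57772e-30) + (-1.26218e-29) + (-1.00974e-28) + (-8.07794e-28) + (-6.46235e-27) + (-5.16988e-26) + (-4.1359e-25) + (-3.30872e-24) + (-2.64698e-23) + (-2.11758e-22) + (-1.69407e-21) + (-1.35525e-20) + (-1.0842e-19) + (-8.67362e-19) + (-6.93889e-18) + (-5.55112e-17) + (-4.44089e-16) + (-3.55271e-15) + (-2.84217e-14) + (-1.81899e-12)
= -1.851471357e-12
Rounded to 6 significant figures: -1.85147e-12

-1.85147e-12


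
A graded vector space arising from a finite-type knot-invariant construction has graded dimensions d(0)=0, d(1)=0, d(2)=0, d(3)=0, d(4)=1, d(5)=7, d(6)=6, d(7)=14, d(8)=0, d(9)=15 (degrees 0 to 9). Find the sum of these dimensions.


Total dimension = d(0) + d(1) + ... + d(9)
= 0 + 0 + 0 + 0 + 1 + 7 + 6 + 14 + 0 + 15
= 43

43


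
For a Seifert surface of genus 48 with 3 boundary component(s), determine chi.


chi = 2 - 2g - b
= 2 - 2*48 - 3
= 2 - 96 - 3 = -97

-97


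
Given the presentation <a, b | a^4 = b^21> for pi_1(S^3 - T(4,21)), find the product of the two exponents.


The relation is a^4 = b^21.
Product of exponents = 4 * 21
= 84

84


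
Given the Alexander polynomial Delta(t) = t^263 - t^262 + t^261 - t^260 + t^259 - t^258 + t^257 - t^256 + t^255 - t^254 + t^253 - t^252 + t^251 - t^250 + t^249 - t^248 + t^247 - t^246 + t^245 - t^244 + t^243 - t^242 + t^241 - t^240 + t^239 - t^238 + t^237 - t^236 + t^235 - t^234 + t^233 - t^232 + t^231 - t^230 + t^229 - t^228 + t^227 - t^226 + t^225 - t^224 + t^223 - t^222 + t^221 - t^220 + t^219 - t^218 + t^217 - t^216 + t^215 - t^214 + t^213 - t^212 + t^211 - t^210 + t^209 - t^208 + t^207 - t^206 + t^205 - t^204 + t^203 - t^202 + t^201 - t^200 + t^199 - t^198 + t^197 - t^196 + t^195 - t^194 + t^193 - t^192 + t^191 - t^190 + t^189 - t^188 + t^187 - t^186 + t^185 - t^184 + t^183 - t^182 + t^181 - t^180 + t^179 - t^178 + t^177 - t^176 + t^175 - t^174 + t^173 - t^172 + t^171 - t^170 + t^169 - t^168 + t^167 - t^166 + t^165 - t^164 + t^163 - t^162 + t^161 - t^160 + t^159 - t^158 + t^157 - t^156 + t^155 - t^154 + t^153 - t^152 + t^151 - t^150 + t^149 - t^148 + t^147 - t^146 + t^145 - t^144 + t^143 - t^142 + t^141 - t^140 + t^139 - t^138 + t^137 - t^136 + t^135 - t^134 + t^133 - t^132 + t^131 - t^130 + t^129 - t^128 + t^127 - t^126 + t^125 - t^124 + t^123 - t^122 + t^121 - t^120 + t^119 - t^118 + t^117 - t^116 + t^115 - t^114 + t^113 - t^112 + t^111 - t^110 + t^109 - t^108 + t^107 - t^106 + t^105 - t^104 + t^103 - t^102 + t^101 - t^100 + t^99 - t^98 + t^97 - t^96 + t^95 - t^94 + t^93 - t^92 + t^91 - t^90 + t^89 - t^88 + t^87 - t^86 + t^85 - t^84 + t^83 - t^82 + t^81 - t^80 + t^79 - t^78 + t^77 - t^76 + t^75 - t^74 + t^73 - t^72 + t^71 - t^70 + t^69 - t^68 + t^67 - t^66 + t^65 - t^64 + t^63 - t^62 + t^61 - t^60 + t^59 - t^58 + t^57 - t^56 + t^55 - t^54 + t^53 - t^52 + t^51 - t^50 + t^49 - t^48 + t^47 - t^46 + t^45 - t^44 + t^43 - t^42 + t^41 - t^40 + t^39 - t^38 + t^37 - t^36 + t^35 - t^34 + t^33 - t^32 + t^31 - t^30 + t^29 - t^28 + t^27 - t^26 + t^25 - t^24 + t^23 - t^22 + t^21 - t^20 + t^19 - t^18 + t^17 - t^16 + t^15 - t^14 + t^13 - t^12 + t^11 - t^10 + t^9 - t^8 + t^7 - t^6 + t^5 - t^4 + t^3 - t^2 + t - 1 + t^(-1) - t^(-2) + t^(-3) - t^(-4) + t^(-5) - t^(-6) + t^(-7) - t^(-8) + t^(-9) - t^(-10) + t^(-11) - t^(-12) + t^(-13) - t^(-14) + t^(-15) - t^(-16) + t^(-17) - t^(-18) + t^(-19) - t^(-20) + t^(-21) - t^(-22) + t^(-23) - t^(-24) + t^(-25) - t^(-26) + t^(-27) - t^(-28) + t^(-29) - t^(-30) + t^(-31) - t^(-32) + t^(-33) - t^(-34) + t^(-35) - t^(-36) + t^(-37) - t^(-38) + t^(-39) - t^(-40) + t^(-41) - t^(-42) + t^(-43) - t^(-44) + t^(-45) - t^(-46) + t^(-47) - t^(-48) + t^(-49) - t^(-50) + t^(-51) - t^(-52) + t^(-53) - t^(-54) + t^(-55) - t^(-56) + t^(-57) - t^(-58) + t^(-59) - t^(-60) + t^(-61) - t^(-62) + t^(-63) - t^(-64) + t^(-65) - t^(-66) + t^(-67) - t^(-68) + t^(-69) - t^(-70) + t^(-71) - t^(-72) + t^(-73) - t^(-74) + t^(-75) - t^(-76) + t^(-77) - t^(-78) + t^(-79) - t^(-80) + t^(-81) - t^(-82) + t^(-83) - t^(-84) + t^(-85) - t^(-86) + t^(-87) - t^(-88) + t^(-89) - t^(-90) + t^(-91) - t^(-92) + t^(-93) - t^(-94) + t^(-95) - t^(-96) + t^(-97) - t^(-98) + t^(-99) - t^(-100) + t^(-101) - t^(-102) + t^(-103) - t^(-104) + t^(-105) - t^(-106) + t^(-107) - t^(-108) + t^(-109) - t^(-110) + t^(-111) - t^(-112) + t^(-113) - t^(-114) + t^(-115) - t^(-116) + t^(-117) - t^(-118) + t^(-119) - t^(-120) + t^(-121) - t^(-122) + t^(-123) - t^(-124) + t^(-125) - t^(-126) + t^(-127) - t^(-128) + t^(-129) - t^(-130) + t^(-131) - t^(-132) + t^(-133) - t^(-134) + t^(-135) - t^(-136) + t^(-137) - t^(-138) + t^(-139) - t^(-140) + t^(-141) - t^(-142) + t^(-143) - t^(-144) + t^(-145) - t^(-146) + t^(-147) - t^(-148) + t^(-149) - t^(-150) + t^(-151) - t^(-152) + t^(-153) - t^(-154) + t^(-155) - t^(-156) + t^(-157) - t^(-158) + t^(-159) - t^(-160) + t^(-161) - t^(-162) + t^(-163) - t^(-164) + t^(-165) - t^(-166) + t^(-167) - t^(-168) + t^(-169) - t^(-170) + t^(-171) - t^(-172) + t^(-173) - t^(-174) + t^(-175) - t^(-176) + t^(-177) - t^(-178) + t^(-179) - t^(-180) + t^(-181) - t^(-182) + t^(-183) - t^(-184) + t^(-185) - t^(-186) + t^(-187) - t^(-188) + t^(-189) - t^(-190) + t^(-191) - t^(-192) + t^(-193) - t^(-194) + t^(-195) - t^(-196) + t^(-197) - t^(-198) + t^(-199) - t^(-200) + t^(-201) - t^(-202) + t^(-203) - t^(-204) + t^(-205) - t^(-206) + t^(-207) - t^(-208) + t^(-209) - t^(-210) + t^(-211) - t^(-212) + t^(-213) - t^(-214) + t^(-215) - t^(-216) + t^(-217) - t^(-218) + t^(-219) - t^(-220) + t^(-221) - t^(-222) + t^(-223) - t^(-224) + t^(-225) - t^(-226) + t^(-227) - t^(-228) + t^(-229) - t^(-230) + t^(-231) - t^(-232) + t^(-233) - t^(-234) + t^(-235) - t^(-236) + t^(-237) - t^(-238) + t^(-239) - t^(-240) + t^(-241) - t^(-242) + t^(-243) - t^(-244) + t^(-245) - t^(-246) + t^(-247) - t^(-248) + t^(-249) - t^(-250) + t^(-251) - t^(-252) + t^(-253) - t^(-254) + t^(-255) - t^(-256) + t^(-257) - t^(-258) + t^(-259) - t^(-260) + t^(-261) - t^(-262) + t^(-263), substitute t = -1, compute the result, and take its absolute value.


Step 1: The polynomial has 527 terms with alternating signs, exponents from 263 down to -263.
Step 2: Substitute t = -1. The i-th term has coefficient (-1)^i and exponent (m-i),
  so its value is (-1)^i * (-1)^(m-i) = (-1)^m = -1 for every i.
Step 3: All 527 terms equal -1, so Delta(-1) = 527 * (-1) = -527
Step 4: |Delta(-1)| = 527

527


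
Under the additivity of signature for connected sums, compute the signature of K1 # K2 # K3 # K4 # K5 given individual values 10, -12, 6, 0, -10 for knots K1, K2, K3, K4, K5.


The signature is additive under connected sum.
signature(K1 # K2 # K3 # K4 # K5) = (10) + (-12) + (6) + (0) + (-10)
= -6

-6


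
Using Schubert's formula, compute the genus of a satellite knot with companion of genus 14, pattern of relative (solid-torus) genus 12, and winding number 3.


Schubert: g(satellite) = g_rel(pattern) + |winding| * g(companion),
where g_rel(pattern) is the genus of the pattern relative to the solid torus.
= 12 + 3 * 14
= 12 + 42 = 54

54


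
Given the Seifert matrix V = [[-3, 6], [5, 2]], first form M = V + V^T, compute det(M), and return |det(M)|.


Step 1: Form V + V^T where V = [[-3, 6], [5, 2]]
  V^T = [[-3, 5], [6, 2]]
  V + V^T = [[-6, 11], [11, 4]]
Step 2: det(V + V^T) = (-6)*4 - 11*11
  = -24 - 121 = -145
Step 3: Knot determinant = |det(V + V^T)| = |-145| = 145

145


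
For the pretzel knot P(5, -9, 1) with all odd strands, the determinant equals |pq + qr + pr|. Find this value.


Step 1: Compute pq + qr + pr.
pq = 5*(-9) = -45
qr = (-9)*1 = -9
pr = 5*1 = 5
pq + qr + pr = -45 + (-9) + 5 = -49
Step 2: Take absolute value.
det(P(5,-9,1)) = |-49| = 49

49


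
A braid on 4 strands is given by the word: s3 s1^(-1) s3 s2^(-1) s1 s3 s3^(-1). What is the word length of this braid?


The word length counts the number of generators (including inverses).
Listing each generator: s3, s1^(-1), s3, s2^(-1), s1, s3, s3^(-1)
There are 7 generators in this braid word.

7


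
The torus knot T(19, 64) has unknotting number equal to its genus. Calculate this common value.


For a torus knot T(p,q), both the unknotting number and genus equal (p-1)(q-1)/2.
= (19-1)(64-1)/2
= 18*63/2
= 1134/2 = 567

567


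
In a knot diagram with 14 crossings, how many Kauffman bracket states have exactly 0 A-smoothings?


We choose which 0 of 14 crossings get A-smoothings.
C(14, 0) = 14! / (0! * 14!)
= 1

1


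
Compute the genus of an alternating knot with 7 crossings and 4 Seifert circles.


For alternating knots, g = (c - s + 1)/2.
= (7 - 4 + 1)/2
= 4/2 = 2

2


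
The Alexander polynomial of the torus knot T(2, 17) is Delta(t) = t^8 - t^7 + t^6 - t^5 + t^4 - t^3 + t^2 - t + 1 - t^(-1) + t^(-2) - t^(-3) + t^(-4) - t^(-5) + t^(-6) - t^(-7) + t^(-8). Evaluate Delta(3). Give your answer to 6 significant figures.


Substituting t = 3 into Delta(t) = t^8 - t^7 + t^6 - t^5 + t^4 - t^3 + t^2 - t + 1 - t^(-1) + t^(-2) - t^(-3) + t^(-4) - t^(-5) + t^(-6) - t^(-7) + t^(-8):
Term values: (6561) + (-2187) + (729) + (-243) + (81) + (-27) + (9) + (-3) + (1) + (-0.333333) + (0.111111) + (-0.037037) + (0.0123457) + (-0.00411523) + (0.00137174) + (-0.000457247) + (0.000152416)
Sum = 4920.750038
Rounded to 6 significant figures: 4920.75

4920.75


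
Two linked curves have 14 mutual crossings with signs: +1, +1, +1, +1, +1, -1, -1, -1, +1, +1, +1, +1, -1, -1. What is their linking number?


Step 1: Count positive crossings: 9
Step 2: Count negative crossings: 5
Step 3: Sum of signs = 9 - 5 = 4
Step 4: Linking number = sum/2 = 4/2 = 2

2


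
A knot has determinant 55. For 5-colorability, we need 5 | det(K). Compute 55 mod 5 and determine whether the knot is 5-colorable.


Step 1: A knot is p-colorable if and only if p divides its determinant.
Step 2: Compute 55 mod 5.
55 = 11 * 5 + 0
Step 3: 55 mod 5 = 0
Step 4: The knot is 5-colorable: yes

0


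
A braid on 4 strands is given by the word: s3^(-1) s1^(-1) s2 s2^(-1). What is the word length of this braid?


The word length counts the number of generators (including inverses).
Listing each generator: s3^(-1), s1^(-1), s2, s2^(-1)
There are 4 generators in this braid word.

4


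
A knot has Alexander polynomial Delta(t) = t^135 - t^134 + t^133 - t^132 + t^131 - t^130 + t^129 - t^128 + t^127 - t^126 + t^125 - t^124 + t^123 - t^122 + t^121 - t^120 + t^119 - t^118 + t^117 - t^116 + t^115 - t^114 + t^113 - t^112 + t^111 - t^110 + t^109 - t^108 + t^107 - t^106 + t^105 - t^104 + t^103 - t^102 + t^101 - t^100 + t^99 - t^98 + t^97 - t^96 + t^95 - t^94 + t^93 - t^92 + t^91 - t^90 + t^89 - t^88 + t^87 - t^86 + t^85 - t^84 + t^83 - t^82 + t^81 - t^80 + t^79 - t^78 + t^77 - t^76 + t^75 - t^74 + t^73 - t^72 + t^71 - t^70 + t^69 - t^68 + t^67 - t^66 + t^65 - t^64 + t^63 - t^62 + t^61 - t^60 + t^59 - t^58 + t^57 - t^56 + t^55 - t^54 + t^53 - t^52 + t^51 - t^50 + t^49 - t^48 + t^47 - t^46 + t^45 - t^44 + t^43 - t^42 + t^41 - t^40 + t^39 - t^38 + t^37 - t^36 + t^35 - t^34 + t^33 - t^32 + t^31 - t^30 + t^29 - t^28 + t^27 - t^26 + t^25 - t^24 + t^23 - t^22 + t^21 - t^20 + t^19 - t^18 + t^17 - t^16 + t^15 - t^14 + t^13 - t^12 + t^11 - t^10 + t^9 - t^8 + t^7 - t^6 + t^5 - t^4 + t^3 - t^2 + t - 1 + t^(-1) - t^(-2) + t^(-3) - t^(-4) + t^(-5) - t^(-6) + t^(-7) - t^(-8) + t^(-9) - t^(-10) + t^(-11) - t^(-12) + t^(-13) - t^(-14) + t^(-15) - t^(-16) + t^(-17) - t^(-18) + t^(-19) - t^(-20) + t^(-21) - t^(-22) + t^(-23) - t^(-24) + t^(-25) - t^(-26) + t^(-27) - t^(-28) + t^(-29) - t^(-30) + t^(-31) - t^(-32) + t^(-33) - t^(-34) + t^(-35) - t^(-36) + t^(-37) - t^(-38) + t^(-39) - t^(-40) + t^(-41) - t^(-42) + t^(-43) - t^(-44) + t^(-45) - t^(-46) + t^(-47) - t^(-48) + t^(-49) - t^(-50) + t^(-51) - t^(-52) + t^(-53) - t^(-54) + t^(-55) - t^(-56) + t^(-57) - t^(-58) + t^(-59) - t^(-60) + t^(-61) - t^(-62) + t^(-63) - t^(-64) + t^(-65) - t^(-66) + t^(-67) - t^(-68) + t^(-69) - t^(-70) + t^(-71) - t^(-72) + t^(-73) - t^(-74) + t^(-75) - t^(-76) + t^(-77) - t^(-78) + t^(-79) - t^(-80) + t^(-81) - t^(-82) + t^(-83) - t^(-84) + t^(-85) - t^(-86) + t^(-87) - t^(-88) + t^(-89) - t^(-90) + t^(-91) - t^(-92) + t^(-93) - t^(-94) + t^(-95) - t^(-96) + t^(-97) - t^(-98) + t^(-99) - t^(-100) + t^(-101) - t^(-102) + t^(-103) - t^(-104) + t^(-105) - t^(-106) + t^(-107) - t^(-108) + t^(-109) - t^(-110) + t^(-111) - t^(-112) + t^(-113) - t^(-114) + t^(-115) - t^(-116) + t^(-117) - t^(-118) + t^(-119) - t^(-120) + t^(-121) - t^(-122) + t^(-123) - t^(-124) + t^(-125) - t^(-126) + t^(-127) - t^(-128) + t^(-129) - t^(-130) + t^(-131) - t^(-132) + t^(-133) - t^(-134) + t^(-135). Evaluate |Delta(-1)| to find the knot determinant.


Step 1: The polynomial has 271 terms with alternating signs, exponents from 135 down to -135.
Step 2: Substitute t = -1. The i-th term has coefficient (-1)^i and exponent (m-i),
  so its value is (-1)^i * (-1)^(m-i) = (-1)^m = -1 for every i.
Step 3: All 271 terms equal -1, so Delta(-1) = 271 * (-1) = -271
Step 4: |Delta(-1)| = 271

271


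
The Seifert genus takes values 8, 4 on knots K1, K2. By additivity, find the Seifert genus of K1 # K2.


The Seifert genus is additive under connected sum.
Seifert genus(K1 # K2) = (8) + (4)
= 12

12


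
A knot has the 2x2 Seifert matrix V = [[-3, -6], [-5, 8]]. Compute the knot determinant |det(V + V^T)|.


Step 1: Form V + V^T where V = [[-3, -6], [-5, 8]]
  V^T = [[-3, -5], [-6, 8]]
  V + V^T = [[-6, -11], [-11, 16]]
Step 2: det(V + V^T) = (-6)*16 - (-11)*(-11)
  = -96 - 121 = -217
Step 3: Knot determinant = |det(V + V^T)| = |-217| = 217

217


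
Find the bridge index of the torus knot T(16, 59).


The bridge number of T(p,q) is min(p,q).
min(16, 59) = 16

16


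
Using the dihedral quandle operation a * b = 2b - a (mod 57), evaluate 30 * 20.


30 * 20 = 2*20 - 30 mod 57
= 40 - 30 mod 57
= 10 mod 57 = 10

10


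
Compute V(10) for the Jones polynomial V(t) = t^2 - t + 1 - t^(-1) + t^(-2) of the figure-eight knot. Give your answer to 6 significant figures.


Substituting t = 10 into V(t) = t^2 - t + 1 - t^(-1) + t^(-2):
  (+)t^(2) = 100
  (-)t^(1) = -10
  (+)t^(0) = 1
  (-)t^(-1) = -0.1
  (+)t^(-2) = 0.01
Sum = (100) + (-10) + (1) + (-0.1) + (0.01)
= 90.91
Rounded to 6 significant figures: 90.91

90.91


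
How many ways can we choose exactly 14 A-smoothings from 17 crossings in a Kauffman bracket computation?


We choose which 14 of 17 crossings get A-smoothings.
C(17, 14) = 17! / (14! * 3!)
= 680

680


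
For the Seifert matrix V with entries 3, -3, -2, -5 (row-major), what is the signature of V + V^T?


Step 1: V + V^T = [[6, -5], [-5, -10]]
Step 2: trace = -4, det = -85
Step 3: Discriminant = (-4)^2 - 4*(-85) = 356
Step 4: Eigenvalues: 7.43398, -11.434
Step 5: Signature = (# positive eigenvalues) - (# negative eigenvalues) = 0

0


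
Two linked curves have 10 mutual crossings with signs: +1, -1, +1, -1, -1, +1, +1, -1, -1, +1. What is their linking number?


Step 1: Count positive crossings: 5
Step 2: Count negative crossings: 5
Step 3: Sum of signs = 5 - 5 = 0
Step 4: Linking number = sum/2 = 0/2 = 0

0


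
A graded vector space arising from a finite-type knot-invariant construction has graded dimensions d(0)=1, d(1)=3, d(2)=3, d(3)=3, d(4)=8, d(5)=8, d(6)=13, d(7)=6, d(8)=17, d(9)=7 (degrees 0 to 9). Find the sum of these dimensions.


Total dimension = d(0) + d(1) + ... + d(9)
= 1 + 3 + 3 + 3 + 8 + 8 + 13 + 6 + 17 + 7
= 69

69


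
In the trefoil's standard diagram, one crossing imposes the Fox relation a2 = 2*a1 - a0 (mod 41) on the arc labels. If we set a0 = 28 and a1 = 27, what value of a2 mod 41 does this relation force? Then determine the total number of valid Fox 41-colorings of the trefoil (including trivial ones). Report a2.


Step 1: Apply the given crossing relation 2*a1 - a0 - a2 = 0 (mod 41).
  a2 = 2*a1 - a0 mod 41
  a2 = 2*27 - 28 mod 41
  a2 = 54 - 28 mod 41
  a2 = 26 mod 41 = 26
Step 2: The trefoil has determinant 3.
  Number of Fox p-colorings (p prime) is p^2 if p = 3, else p.
  Since 41 does not divide 3, only trivial (constant) colorings exist.
  (So the trial a0 = 28, a1 = 27 with a0 != a1 does NOT extend to a valid coloring of the whole trefoil: the other two crossing relations require 3*(a1 - a0) = 0 (mod 41), which fails.)
  Total colorings = 41
Step 3: a2 = 26, total Fox 41-colorings = 41

26


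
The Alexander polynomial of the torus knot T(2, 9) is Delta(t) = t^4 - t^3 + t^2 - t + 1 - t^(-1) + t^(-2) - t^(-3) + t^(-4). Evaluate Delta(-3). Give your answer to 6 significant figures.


Substituting t = -3 into Delta(t) = t^4 - t^3 + t^2 - t + 1 - t^(-1) + t^(-2) - t^(-3) + t^(-4):
Term values: (81) + (27) + (9) + (3) + (1) + (0.333333) + (0.111111) + (0.037037) + (0.0123457)
Sum = 121.4938272
Rounded to 6 significant figures: 121.494

121.494


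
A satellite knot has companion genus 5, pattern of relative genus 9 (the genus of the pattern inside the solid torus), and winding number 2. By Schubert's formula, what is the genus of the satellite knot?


Schubert: g(satellite) = g_rel(pattern) + |winding| * g(companion),
where g_rel(pattern) is the genus of the pattern relative to the solid torus.
= 9 + 2 * 5
= 9 + 10 = 19

19


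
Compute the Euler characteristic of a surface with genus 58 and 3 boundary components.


chi = 2 - 2g - b
= 2 - 2*58 - 3
= 2 - 116 - 3 = -117

-117


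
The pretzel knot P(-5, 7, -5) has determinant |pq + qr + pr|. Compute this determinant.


Step 1: Compute pq + qr + pr.
pq = (-5)*7 = -35
qr = 7*(-5) = -35
pr = (-5)*(-5) = 25
pq + qr + pr = -35 + (-35) + 25 = -45
Step 2: Take absolute value.
det(P(-5,7,-5)) = |-45| = 45

45


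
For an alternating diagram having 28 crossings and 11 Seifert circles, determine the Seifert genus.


For alternating knots, g = (c - s + 1)/2.
= (28 - 11 + 1)/2
= 18/2 = 9

9


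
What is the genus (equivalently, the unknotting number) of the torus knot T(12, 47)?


For a torus knot T(p,q), both the unknotting number and genus equal (p-1)(q-1)/2.
= (12-1)(47-1)/2
= 11*46/2
= 506/2 = 253

253


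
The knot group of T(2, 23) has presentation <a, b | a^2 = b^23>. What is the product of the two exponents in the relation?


The relation is a^2 = b^23.
Product of exponents = 2 * 23
= 46

46


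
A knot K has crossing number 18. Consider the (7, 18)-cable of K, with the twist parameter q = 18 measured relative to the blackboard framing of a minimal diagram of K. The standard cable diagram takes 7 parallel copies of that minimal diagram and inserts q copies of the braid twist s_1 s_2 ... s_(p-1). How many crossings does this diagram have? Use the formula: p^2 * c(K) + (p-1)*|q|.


Step 1: Each of the c(K) crossings of the companion diagram becomes p*p = p^2 crossings among the p parallel strands, and each of the |q| twists s_1 s_2 ... s_(p-1) adds (p-1) crossings.
  Crossings = p^2 * c(K) + (p-1)*|q|
Step 2: = 7^2 * 18 + (7-1)*18
Step 3: = 49*18 + 6*18
Step 4: = 882 + 108 = 990

990


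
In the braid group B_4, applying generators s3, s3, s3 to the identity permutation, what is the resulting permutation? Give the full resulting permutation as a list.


Starting with identity [1, 2, 3, 4].
Apply generators in sequence:
  After s3: [1, 2, 4, 3]
  After s3: [1, 2, 3, 4]
  After s3: [1, 2, 4, 3]
Final permutation: [1, 2, 4, 3]

[1, 2, 4, 3]


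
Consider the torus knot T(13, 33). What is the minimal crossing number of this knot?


For a torus knot T(p, q) with gcd(p,q)=1,
the crossing number is min(p*(q-1), q*(p-1)).
p*(q-1) = 13*32 = 416
q*(p-1) = 33*12 = 396
min(416, 396) = 396

396


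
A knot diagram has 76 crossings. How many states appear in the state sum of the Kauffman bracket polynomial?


Each crossing contributes 2 choices (A-smoothing or B-smoothing).
Total states = 2^76 = 75557863725914323419136

75557863725914323419136


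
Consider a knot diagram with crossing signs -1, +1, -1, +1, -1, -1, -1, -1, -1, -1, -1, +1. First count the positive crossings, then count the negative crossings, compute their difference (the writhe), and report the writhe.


Step 1: Count positive crossings (+1).
Positive crossings: 3
Step 2: Count negative crossings (-1).
Negative crossings: 9
Step 3: Writhe = (positive) - (negative)
w = 3 - 9 = -6
Step 4: |w| = 6, and w is negative

-6


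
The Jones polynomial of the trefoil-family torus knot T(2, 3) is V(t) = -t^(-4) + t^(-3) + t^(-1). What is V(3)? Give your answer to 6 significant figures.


Substituting t = 3 into V(t) = -t^(-4) + t^(-3) + t^(-1):
  (-)t^(-4) = -0.0123457
  (+)t^(-3) = 0.037037
  (+)t^(-1) = 0.333333
Sum = (-0.0123457) + (0.037037) + (0.333333)
= 0.3580246914
Rounded to 6 significant figures: 0.358025

0.358025


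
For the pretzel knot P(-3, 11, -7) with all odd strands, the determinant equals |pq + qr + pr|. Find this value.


Step 1: Compute pq + qr + pr.
pq = (-3)*11 = -33
qr = 11*(-7) = -77
pr = (-3)*(-7) = 21
pq + qr + pr = -33 + (-77) + 21 = -89
Step 2: Take absolute value.
det(P(-3,11,-7)) = |-89| = 89

89


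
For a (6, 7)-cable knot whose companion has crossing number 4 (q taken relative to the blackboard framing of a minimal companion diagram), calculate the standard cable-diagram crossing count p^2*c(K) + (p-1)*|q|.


Step 1: Each of the c(K) crossings of the companion diagram becomes p*p = p^2 crossings among the p parallel strands, and each of the |q| twists s_1 s_2 ... s_(p-1) adds (p-1) crossings.
  Crossings = p^2 * c(K) + (p-1)*|q|
Step 2: = 6^2 * 4 + (6-1)*7
Step 3: = 36*4 + 5*7
Step 4: = 144 + 35 = 179

179


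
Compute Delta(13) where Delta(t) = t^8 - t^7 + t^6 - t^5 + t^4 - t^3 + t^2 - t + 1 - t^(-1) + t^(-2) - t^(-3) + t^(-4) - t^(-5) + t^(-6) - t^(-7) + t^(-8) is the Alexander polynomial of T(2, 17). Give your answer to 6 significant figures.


Substituting t = 13 into Delta(t) = t^8 - t^7 + t^6 - t^5 + t^4 - t^3 + t^2 - t + 1 - t^(-1) + t^(-2) - t^(-3) + t^(-4) - t^(-5) + t^(-6) - t^(-7) + t^(-8):
Term values: (815730721) + (-62748517) + (4826809) + (-371293) + (28561) + (-2197) + (169) + (-13) + (1) + (-0.0769231) + (0.00591716) + (-0.000455166) + (3.50128e-05) + (-2.69329e-06) + (2.07176e-07) + (-1.59366e-08) + (1.22589e-09)
Sum = 757464240.9
Rounded to 6 significant figures: 7.57464e+08

7.57464e+08


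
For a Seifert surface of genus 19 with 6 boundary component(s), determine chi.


chi = 2 - 2g - b
= 2 - 2*19 - 6
= 2 - 38 - 6 = -42

-42


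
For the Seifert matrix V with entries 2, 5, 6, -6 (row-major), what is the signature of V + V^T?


Step 1: V + V^T = [[4, 11], [11, -12]]
Step 2: trace = -8, det = -169
Step 3: Discriminant = (-8)^2 - 4*(-169) = 740
Step 4: Eigenvalues: 9.60147, -17.6015
Step 5: Signature = (# positive eigenvalues) - (# negative eigenvalues) = 0

0


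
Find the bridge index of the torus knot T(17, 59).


The bridge number of T(p,q) is min(p,q).
min(17, 59) = 17

17


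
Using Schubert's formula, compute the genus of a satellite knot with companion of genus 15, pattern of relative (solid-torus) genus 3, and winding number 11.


Schubert: g(satellite) = g_rel(pattern) + |winding| * g(companion),
where g_rel(pattern) is the genus of the pattern relative to the solid torus.
= 3 + 11 * 15
= 3 + 165 = 168

168


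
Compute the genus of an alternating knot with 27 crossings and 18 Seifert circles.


For alternating knots, g = (c - s + 1)/2.
= (27 - 18 + 1)/2
= 10/2 = 5

5


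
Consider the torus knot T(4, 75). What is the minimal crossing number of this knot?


For a torus knot T(p, q) with gcd(p,q)=1,
the crossing number is min(p*(q-1), q*(p-1)).
p*(q-1) = 4*74 = 296
q*(p-1) = 75*3 = 225
min(296, 225) = 225

225


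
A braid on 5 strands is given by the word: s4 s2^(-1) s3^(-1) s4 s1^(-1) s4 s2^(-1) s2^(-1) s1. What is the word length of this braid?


The word length counts the number of generators (including inverses).
Listing each generator: s4, s2^(-1), s3^(-1), s4, s1^(-1), s4, s2^(-1), s2^(-1), s1
There are 9 generators in this braid word.

9


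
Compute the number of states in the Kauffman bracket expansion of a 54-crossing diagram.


Each crossing contributes 2 choices (A-smoothing or B-smoothing).
Total states = 2^54 = 18014398509481984

18014398509481984


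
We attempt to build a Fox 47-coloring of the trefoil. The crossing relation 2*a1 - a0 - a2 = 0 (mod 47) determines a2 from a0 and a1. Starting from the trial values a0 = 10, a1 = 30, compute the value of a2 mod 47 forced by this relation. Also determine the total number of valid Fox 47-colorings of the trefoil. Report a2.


Step 1: Apply the given crossing relation 2*a1 - a0 - a2 = 0 (mod 47).
  a2 = 2*a1 - a0 mod 47
  a2 = 2*30 - 10 mod 47
  a2 = 60 - 10 mod 47
  a2 = 50 mod 47 = 3
Step 2: The trefoil has determinant 3.
  Number of Fox p-colorings (p prime) is p^2 if p = 3, else p.
  Since 47 does not divide 3, only trivial (constant) colorings exist.
  (So the trial a0 = 10, a1 = 30 with a0 != a1 does NOT extend to a valid coloring of the whole trefoil: the other two crossing relations require 3*(a1 - a0) = 0 (mod 47), which fails.)
  Total colorings = 47
Step 3: a2 = 3, total Fox 47-colorings = 47

3


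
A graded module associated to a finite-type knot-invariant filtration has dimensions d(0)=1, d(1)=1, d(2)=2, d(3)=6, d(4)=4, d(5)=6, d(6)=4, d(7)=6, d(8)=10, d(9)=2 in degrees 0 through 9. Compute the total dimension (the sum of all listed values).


Total dimension = d(0) + d(1) + ... + d(9)
= 1 + 1 + 2 + 6 + 4 + 6 + 4 + 6 + 10 + 2
= 42

42


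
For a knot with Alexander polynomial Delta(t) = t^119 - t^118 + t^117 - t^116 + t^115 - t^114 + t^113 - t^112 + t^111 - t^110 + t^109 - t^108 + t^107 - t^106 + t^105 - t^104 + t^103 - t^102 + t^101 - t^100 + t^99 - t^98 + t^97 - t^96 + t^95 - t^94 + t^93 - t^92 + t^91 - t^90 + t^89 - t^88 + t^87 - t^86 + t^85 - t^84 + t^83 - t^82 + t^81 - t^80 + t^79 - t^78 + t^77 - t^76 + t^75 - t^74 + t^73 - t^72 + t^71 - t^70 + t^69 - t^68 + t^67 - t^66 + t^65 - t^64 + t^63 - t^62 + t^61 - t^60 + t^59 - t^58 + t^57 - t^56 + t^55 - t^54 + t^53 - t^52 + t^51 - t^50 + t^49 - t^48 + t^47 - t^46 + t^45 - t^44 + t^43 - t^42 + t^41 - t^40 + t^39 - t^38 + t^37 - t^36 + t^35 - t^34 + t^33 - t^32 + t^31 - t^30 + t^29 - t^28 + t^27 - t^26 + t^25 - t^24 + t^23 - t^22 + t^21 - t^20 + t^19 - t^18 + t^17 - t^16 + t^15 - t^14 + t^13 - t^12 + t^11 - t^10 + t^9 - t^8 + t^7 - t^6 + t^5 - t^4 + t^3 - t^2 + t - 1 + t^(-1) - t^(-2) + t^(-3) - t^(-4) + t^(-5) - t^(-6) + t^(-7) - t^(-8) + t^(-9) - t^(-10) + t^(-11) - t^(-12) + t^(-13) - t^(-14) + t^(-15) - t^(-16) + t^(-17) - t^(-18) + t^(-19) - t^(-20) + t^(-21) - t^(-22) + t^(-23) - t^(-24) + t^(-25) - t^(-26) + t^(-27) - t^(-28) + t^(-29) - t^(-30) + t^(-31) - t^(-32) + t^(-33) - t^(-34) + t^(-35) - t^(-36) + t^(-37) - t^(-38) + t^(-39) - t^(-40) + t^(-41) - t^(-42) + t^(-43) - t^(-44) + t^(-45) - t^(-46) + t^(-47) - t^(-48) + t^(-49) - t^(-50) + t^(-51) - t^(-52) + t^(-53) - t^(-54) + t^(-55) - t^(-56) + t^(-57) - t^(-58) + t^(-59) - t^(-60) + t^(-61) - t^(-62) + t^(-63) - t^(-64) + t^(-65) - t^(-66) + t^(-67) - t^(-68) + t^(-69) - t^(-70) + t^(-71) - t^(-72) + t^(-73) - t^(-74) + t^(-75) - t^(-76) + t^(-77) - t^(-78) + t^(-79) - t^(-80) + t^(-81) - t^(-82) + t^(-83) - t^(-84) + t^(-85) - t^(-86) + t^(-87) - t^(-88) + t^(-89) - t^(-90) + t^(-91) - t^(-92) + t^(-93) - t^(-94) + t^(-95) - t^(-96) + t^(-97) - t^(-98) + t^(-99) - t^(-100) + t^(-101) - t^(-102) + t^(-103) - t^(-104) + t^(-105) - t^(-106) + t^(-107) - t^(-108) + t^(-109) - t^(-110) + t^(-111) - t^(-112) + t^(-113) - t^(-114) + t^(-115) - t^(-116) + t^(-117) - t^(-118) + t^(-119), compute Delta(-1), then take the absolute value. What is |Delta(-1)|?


Step 1: The polynomial has 239 terms with alternating signs, exponents from 119 down to -119.
Step 2: Substitute t = -1. The i-th term has coefficient (-1)^i and exponent (m-i),
  so its value is (-1)^i * (-1)^(m-i) = (-1)^m = -1 for every i.
Step 3: All 239 terms equal -1, so Delta(-1) = 239 * (-1) = -239
Step 4: |Delta(-1)| = 239

239


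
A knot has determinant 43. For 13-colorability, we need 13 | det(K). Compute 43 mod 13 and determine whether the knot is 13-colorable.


Step 1: A knot is p-colorable if and only if p divides its determinant.
Step 2: Compute 43 mod 13.
43 = 3 * 13 + 4
Step 3: 43 mod 13 = 4
Step 4: The knot is 13-colorable: no

4


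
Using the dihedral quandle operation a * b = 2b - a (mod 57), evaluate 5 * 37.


5 * 37 = 2*37 - 5 mod 57
= 74 - 5 mod 57
= 69 mod 57 = 12

12


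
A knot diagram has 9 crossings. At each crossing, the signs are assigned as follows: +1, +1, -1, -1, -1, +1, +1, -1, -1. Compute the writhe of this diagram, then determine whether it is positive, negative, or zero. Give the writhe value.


Step 1: Count positive crossings (+1).
Positive crossings: 4
Step 2: Count negative crossings (-1).
Negative crossings: 5
Step 3: Writhe = (positive) - (negative)
w = 4 - 5 = -1
Step 4: |w| = 1, and w is negative

-1


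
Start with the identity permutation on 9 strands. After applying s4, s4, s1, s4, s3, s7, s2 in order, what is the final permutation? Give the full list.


Starting with identity [1, 2, 3, 4, 5, 6, 7, 8, 9].
Apply generators in sequence:
  After s4: [1, 2, 3, 5, 4, 6, 7, 8, 9]
  After s4: [1, 2, 3, 4, 5, 6, 7, 8, 9]
  After s1: [2, 1, 3, 4, 5, 6, 7, 8, 9]
  After s4: [2, 1, 3, 5, 4, 6, 7, 8, 9]
  After s3: [2, 1, 5, 3, 4, 6, 7, 8, 9]
  After s7: [2, 1, 5, 3, 4, 6, 8, 7, 9]
  After s2: [2, 5, 1, 3, 4, 6, 8, 7, 9]
Final permutation: [2, 5, 1, 3, 4, 6, 8, 7, 9]

[2, 5, 1, 3, 4, 6, 8, 7, 9]


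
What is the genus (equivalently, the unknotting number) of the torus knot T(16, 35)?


For a torus knot T(p,q), both the unknotting number and genus equal (p-1)(q-1)/2.
= (16-1)(35-1)/2
= 15*34/2
= 510/2 = 255

255


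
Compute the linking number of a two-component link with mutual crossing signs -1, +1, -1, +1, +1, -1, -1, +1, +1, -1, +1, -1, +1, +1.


Step 1: Count positive crossings: 8
Step 2: Count negative crossings: 6
Step 3: Sum of signs = 8 - 6 = 2
Step 4: Linking number = sum/2 = 2/2 = 1

1


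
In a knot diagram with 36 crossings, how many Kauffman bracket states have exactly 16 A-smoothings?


We choose which 16 of 36 crossings get A-smoothings.
C(36, 16) = 36! / (16! * 20!)
= 7307872110

7307872110


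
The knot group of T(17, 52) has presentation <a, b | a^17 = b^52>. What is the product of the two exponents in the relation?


The relation is a^17 = b^52.
Product of exponents = 17 * 52
= 884

884


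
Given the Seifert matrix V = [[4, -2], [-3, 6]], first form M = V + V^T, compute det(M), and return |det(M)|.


Step 1: Form V + V^T where V = [[4, -2], [-3, 6]]
  V^T = [[4, -3], [-2, 6]]
  V + V^T = [[8, -5], [-5, 12]]
Step 2: det(V + V^T) = 8*12 - (-5)*(-5)
  = 96 - 25 = 71
Step 3: Knot determinant = |det(V + V^T)| = |71| = 71

71


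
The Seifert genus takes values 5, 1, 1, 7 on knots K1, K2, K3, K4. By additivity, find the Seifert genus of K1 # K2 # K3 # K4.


The Seifert genus is additive under connected sum.
Seifert genus(K1 # K2 # K3 # K4) = (5) + (1) + (1) + (7)
= 14

14


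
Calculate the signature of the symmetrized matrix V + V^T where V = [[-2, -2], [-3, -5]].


Step 1: V + V^T = [[-4, -5], [-5, -10]]
Step 2: trace = -14, det = 15
Step 3: Discriminant = (-14)^2 - 4*15 = 136
Step 4: Eigenvalues: -1.16905, -12.831
Step 5: Signature = (# positive eigenvalues) - (# negative eigenvalues) = -2

-2


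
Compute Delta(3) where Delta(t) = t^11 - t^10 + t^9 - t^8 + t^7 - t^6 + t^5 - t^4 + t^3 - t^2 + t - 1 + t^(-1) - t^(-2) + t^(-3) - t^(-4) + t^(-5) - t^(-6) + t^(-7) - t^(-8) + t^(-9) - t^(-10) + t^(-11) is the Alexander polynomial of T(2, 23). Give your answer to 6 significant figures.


Substituting t = 3 into Delta(t) = t^11 - t^10 + t^9 - t^8 + t^7 - t^6 + t^5 - t^4 + t^3 - t^2 + t - 1 + t^(-1) - t^(-2) + t^(-3) - t^(-4) + t^(-5) - t^(-6) + t^(-7) - t^(-8) + t^(-9) - t^(-10) + t^(-11):
Term values: (177147) + (-59049) + (19683) + (-6561) + (2187) + (-729) + (243) + (-81) + (27) + (-9) + (3) + (-1) + (0.333333) + (-0.111111) + (0.037037) + (-0.0123457) + (0.00411523) + (-0.00137174) + (0.000457247) + (-0.000152416) + (5.08053e-05) + (-1.69351e-05) + (5.64503e-06)
Sum = 132860.25
Rounded to 6 significant figures: 132860

132860


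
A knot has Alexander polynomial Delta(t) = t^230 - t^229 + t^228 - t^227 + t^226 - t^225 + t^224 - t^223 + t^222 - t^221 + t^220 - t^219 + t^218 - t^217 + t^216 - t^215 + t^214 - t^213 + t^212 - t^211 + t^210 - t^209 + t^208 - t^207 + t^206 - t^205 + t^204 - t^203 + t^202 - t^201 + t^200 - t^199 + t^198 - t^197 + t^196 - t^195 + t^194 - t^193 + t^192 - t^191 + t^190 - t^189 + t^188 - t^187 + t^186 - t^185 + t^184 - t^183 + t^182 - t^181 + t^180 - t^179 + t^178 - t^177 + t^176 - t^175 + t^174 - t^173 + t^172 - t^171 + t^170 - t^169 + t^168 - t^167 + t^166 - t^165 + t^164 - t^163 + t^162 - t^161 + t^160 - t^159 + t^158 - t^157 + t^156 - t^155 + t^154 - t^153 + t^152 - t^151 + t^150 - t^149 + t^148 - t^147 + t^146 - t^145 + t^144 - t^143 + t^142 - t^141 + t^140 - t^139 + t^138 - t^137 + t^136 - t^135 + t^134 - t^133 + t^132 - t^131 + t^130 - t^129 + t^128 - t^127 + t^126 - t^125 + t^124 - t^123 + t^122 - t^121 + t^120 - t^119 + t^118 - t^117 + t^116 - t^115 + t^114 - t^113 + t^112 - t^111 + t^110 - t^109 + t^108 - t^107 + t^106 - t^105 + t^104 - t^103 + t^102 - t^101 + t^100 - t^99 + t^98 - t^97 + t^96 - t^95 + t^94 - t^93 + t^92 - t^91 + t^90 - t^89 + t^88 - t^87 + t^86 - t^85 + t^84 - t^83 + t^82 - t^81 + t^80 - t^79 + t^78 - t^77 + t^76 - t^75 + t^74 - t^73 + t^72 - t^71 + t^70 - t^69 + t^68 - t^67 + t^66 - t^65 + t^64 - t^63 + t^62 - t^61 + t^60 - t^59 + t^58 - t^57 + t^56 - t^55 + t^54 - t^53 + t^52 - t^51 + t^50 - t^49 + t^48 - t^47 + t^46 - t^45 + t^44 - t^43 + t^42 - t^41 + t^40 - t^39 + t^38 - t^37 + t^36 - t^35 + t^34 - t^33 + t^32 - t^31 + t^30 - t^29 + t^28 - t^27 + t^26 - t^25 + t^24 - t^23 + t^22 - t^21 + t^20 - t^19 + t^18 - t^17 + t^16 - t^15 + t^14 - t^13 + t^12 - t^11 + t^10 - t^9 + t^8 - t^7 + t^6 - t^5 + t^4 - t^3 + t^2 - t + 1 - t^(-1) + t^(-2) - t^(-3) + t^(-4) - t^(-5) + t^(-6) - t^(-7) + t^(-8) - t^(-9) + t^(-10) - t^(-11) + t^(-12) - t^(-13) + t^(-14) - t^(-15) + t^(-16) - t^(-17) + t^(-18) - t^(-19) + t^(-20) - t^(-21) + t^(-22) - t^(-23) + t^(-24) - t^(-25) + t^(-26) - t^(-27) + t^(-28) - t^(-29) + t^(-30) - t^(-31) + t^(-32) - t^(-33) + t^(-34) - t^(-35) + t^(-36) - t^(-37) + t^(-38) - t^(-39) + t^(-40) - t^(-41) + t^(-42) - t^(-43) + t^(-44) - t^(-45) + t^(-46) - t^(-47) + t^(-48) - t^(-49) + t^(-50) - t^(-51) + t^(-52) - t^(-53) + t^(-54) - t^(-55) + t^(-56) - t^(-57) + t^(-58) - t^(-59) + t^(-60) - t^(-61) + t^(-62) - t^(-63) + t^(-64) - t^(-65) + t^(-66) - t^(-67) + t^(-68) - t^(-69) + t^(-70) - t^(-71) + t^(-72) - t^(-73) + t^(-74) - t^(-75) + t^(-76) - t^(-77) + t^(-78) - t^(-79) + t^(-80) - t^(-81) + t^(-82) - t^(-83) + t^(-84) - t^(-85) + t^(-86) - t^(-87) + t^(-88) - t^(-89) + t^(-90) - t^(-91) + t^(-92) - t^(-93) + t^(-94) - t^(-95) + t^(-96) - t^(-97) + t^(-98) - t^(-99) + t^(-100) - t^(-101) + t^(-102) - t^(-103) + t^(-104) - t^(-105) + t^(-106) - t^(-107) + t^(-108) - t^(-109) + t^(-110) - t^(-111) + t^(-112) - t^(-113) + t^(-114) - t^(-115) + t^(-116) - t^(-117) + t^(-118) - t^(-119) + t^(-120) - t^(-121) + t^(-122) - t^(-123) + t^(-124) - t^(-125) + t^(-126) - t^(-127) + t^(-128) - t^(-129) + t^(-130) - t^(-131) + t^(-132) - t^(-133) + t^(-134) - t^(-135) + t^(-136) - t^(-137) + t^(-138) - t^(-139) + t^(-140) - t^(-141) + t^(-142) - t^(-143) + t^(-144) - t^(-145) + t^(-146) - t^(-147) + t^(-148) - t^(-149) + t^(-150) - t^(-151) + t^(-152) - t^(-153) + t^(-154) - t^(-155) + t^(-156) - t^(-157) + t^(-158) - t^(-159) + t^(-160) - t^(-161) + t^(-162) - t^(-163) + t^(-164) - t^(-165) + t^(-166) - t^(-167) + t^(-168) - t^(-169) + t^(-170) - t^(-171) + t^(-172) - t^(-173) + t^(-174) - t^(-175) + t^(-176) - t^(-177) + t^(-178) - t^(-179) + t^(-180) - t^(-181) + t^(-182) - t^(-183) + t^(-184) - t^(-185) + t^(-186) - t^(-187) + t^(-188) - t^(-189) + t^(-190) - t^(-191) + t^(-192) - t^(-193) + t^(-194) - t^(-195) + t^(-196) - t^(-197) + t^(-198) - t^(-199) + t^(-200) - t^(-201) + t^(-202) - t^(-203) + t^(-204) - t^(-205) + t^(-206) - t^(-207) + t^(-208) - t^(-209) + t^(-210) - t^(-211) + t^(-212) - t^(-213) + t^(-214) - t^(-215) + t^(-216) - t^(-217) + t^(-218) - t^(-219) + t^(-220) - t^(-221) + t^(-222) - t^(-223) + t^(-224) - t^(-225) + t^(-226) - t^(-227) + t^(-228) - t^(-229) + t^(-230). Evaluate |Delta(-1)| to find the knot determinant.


Step 1: The polynomial has 461 terms with alternating signs, exponents from 230 down to -230.
Step 2: Substitute t = -1. The i-th term has coefficient (-1)^i and exponent (m-i),
  so its value is (-1)^i * (-1)^(m-i) = (-1)^m = 1 for every i.
Step 3: All 461 terms equal 1, so Delta(-1) = 461 * (1) = 461
Step 4: |Delta(-1)| = 461

461


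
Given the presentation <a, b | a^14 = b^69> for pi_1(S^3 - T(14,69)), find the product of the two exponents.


The relation is a^14 = b^69.
Product of exponents = 14 * 69
= 966

966


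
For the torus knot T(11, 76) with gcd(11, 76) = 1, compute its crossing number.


For a torus knot T(p, q) with gcd(p,q)=1,
the crossing number is min(p*(q-1), q*(p-1)).
p*(q-1) = 11*75 = 825
q*(p-1) = 76*10 = 760
min(825, 760) = 760

760


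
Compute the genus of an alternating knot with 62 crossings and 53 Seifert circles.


For alternating knots, g = (c - s + 1)/2.
= (62 - 53 + 1)/2
= 10/2 = 5

5


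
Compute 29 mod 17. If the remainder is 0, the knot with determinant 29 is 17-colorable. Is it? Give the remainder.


Step 1: A knot is p-colorable if and only if p divides its determinant.
Step 2: Compute 29 mod 17.
29 = 1 * 17 + 12
Step 3: 29 mod 17 = 12
Step 4: The knot is 17-colorable: no

12


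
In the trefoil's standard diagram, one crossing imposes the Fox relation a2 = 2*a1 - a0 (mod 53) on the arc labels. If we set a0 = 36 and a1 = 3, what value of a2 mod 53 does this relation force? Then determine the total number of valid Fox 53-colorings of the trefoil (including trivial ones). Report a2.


Step 1: Apply the given crossing relation 2*a1 - a0 - a2 = 0 (mod 53).
  a2 = 2*a1 - a0 mod 53
  a2 = 2*3 - 36 mod 53
  a2 = 6 - 36 mod 53
  a2 = -30 mod 53 = 23
Step 2: The trefoil has determinant 3.
  Number of Fox p-colorings (p prime) is p^2 if p = 3, else p.
  Since 53 does not divide 3, only trivial (constant) colorings exist.
  (So the trial a0 = 36, a1 = 3 with a0 != a1 does NOT extend to a valid coloring of the whole trefoil: the other two crossing relations require 3*(a1 - a0) = 0 (mod 53), which fails.)
  Total colorings = 53
Step 3: a2 = 23, total Fox 53-colorings = 53

23
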